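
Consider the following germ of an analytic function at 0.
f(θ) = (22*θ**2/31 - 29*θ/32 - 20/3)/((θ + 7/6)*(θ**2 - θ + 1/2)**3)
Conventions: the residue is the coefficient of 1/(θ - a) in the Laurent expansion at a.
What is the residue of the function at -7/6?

The residue is -6715953/40145899.

At the order-1 pole -7/6 set g(θ) = (θ - (-7/6))*f(θ) = (22*θ**2/31 - 29*θ/32 - 20/3)/(θ**2 - θ + 1/2)**3.
Simple pole: residue = g(a) at a = -7/6, which is -6715953/40145899.


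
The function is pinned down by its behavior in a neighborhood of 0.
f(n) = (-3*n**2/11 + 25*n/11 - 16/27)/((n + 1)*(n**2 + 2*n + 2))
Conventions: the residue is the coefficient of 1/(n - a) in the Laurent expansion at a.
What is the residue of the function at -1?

At the order-1 pole -1 set g(n) = (n - (-1))*f(n) = (-3*n**2/11 + 25*n/11 - 16/27)/(n**2 + 2*n + 2).
Simple pole: residue = g(a) at a = -1, which is -932/297.

The residue is -932/297.


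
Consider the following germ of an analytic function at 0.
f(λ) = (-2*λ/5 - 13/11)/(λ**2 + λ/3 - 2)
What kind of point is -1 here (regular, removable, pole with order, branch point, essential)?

Denominator factors: λ**2 + λ/3 - 2 = -4/3 at λ = -1 — none vanishes.
So the germ continues analytically to -1.

The point is a regular point.


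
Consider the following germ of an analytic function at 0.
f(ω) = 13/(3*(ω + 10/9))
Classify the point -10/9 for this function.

The denominator factor ω + 10/9 vanishes at -10/9 and appears to the power 1; the numerator there equals 13/3, nonzero, and no other factor vanishes.
Hence a pole whose order is the multiplicity, 1.

The point is a pole of order 1.


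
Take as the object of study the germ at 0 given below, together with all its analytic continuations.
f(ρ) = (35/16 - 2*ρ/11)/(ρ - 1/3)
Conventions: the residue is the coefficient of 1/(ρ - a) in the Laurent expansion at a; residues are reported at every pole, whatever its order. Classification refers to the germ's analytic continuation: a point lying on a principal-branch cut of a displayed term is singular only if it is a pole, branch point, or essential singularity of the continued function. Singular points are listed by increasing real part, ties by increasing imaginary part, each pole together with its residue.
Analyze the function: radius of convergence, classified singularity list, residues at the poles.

Denominator factor (ρ - 1/3): pole of order 1 at 1/3, modulus 1/3.
The radius of convergence is the smallest modulus among the singular points: 1/3.
At the order-1 pole 1/3 set g(ρ) = (ρ - (1/3))*f(ρ) = 35/16 - 2*ρ/11.
Simple pole: residue = g(a) at a = 1/3, which is 1123/528.

Radius of convergence at 0: 1/3.
At 1/3: a pole of order 1; residue 1123/528.


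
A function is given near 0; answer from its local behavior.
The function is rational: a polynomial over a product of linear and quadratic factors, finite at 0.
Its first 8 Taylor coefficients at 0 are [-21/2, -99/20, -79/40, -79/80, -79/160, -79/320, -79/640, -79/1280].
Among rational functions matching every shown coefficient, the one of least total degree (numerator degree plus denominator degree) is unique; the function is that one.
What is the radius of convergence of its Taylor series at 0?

The radius of convergence is 2.

No rational of total degree below 3 reproduces all 8 coefficients; solving the [2/1] Pade equations on them gives f(r) = (-r**2 - 3*r/5 + 21)/(r - 2), whose expansion matches every shown term.
Denominator factor (r - 2): pole of order 1 at 2, modulus 2.
The radius of convergence is the smallest modulus among the singular points: 2.


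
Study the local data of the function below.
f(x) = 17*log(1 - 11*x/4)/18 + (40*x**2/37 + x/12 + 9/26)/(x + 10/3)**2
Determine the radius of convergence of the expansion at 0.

Denominator factor (x + 10/3)^2: pole of order 2 at -10/3, modulus 10/3.
Branch term (17/18)*log(1 - x/(4/11)): its argument vanishes at x = 4/11, a logarithmic branch point, modulus 4/11.
The radius of convergence is the smallest modulus among the singular points: 4/11.

The radius of convergence is 4/11.


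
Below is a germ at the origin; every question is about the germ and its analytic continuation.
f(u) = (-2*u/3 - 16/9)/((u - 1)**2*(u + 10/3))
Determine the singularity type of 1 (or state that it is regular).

The denominator factor u - 1 vanishes at 1 and appears to the power 2; the numerator there equals -22/9, nonzero, and no other factor vanishes.
Hence a pole whose order is the multiplicity, 2.

The point is a pole of order 2.


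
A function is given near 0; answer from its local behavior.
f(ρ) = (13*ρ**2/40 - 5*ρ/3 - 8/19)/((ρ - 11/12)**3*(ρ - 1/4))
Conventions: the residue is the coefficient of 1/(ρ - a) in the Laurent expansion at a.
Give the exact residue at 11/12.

The residue is -268371/97280.

At the order-3 pole 11/12 set g(ρ) = (ρ - (11/12))^3*f(ρ) = (13*ρ**2/40 - 5*ρ/3 - 8/19)/(ρ - 1/4).
Order-3 pole: residue = g''(a)/2; g''(11/12) = -268371/48640, so the residue is -268371/97280.


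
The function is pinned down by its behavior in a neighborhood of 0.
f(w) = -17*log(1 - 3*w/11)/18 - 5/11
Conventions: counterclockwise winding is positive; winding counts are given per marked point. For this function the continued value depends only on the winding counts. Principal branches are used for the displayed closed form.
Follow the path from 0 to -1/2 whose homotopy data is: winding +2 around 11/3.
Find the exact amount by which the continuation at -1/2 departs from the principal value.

Continued minus principal equals -(34/9)*pi*i.

The rational part is single-valued and drops out of the difference; each branch term changes only by its own monodromy.
(-17/18)*log(1 - w/(11/3)): each positive loop around 11/3 adds 2*pi*i to the log, so winding +2 contributes (-17/18)*(2)*2*pi*i = -(34/9)*pi*i.
Summing the contributions at w = -1/2 gives -(34/9)*pi*i.


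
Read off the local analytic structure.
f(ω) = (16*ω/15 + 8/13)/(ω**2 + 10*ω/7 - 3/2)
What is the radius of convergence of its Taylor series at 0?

The radius of convergence is -5/7 + (1/14)*sqrt(394).

Denominator factor (ω**2 + 10*ω/7 - 3/2): discriminant 394/49, real irrational roots -5/7 + (1/14)*sqrt(394) and -5/7 - (1/14)*sqrt(394); poles of order 1, moduli -5/7 + (1/14)*sqrt(394) and 5/7 + (1/14)*sqrt(394).
The radius of convergence is the smallest modulus among the singular points: -5/7 + (1/14)*sqrt(394).


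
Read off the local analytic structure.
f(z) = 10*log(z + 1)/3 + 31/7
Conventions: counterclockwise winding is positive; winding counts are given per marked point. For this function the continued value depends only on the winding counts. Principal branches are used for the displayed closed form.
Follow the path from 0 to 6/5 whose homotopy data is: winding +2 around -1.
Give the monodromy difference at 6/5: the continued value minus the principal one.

The rational part is single-valued and drops out of the difference; each branch term changes only by its own monodromy.
(10/3)*log(1 - z/(-1)): each positive loop around -1 adds 2*pi*i to the log, so winding +2 contributes (10/3)*(2)*2*pi*i = (40/3)*pi*i.
Summing the contributions at z = 6/5 gives (40/3)*pi*i.

Continued minus principal equals (40/3)*pi*i.


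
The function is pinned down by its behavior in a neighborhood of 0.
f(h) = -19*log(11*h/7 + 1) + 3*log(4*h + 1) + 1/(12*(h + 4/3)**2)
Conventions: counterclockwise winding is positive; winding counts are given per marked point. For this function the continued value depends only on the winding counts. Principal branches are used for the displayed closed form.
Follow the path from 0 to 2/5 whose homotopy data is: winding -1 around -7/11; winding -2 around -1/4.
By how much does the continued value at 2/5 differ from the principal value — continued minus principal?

Continued minus principal equals (26)*pi*i.

The rational part is single-valued and drops out of the difference; each branch term changes only by its own monodromy.
(-19)*log(1 - h/(-7/11)): each positive loop around -7/11 adds 2*pi*i to the log, so winding -1 contributes (-19)*(-1)*2*pi*i = (38)*pi*i.
(3)*log(1 - h/(-1/4)): each positive loop around -1/4 adds 2*pi*i to the log, so winding -2 contributes (3)*(-2)*2*pi*i = -(12)*pi*i.
Summing the contributions at h = 2/5 gives (26)*pi*i.


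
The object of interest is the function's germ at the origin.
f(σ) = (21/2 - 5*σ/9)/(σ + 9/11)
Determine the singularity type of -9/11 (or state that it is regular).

The point is a pole of order 1.

The denominator factor σ + 9/11 vanishes at -9/11 and appears to the power 1; the numerator there equals 241/22, nonzero, and no other factor vanishes.
Hence a pole whose order is the multiplicity, 1.


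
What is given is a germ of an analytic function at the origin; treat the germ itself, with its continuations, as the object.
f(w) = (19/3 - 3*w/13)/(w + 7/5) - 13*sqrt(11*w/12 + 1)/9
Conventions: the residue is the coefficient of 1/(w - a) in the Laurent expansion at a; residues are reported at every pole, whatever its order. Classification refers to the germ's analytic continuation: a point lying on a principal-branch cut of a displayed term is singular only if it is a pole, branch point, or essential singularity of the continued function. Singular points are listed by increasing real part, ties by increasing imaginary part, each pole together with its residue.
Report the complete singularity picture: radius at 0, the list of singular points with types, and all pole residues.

Radius of convergence at 0: 12/11.
At -7/5: a pole of order 1; residue 1298/195.
At -12/11: an algebraic (square-root) branch point.

Denominator factor (w + 7/5): pole of order 1 at -7/5, modulus 7/5.
Branch term (-13/9)*sqrt(1 - w/(-12/11)): its argument vanishes at w = -12/11, a square-root branch point, modulus 12/11.
The radius of convergence is the smallest modulus among the singular points: 12/11.
The branch term is analytic at -7/5 and contributes nothing to the residue; only the rational part matters.
At the order-1 pole -7/5 set g(w) = (w - (-7/5))*(rational part) = 19/3 - 3*w/13.
Simple pole: residue = g(a) at a = -7/5, which is 1298/195.
List the singular points by increasing real part (a conjugate pair: the negative imaginary part first).


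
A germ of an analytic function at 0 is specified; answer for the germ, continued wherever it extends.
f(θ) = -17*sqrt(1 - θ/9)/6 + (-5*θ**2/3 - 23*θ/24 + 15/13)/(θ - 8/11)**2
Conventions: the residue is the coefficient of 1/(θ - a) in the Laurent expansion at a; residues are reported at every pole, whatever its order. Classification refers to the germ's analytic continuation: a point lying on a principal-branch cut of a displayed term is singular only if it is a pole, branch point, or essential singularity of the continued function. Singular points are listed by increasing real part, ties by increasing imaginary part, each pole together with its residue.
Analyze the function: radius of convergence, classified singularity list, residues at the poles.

Radius of convergence at 0: 8/11.
At 8/11: a pole of order 2; residue -893/264.
At 9: an algebraic (square-root) branch point.

Denominator factor (θ - 8/11)^2: pole of order 2 at 8/11, modulus 8/11.
Branch term (-17/6)*sqrt(1 - θ/(9)): its argument vanishes at θ = 9, a square-root branch point, modulus 9.
The radius of convergence is the smallest modulus among the singular points: 8/11.
The branch term is analytic at 8/11 and contributes nothing to the residue; only the rational part matters.
At the order-2 pole 8/11 set g(θ) = (θ - (8/11))^2*(rational part) = -5*θ**2/3 - 23*θ/24 + 15/13.
Order-2 pole: residue = g'(a); g'(8/11) = -893/264, so the residue is -893/264.
List the singular points by increasing real part (a conjugate pair: the negative imaginary part first).


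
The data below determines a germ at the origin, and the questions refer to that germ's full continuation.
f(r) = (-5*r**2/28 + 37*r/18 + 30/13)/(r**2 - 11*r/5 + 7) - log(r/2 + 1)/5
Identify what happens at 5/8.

The point is a regular point.

Denominator factors: r**2 - 11*r/5 + 7 = 385/64 at r = 5/8 — none vanishes.
Branch term log(1 - r/(-2)): argument at 5/8 is 21/16, nonzero, so 5/8 is not its branch point (a point on a principal cut is still regular for the continued germ).
So the germ continues analytically to 5/8.


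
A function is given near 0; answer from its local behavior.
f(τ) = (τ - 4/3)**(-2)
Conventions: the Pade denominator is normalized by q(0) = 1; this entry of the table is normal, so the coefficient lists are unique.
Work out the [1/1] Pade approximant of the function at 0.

The Pade approximant has numerator coefficients [9/16, 27/128]; denominator coefficients [1, -9/8].

Taylor coefficients needed (expand at 0): a_0 = 9/16, a_1 = 27/32, a_2 = 243/256.
Write the denominator as Q(τ) = 1 + q1*τ. Requiring Q*f - P = O(τ^3) with deg P <= 1 kills the coefficients of τ^2..τ^2 in Q*f:
  τ^2: a_2 + q1*a_1 = 0, i.e. 243/256 + (27/32)*q1 = 0.
Solving this linear system: q1 = -9/8.
The numerator is Q*f truncated at degree 1: P0 = a_0 = 9/16; P1 = a_1 + q1*a_0 = 27/128.


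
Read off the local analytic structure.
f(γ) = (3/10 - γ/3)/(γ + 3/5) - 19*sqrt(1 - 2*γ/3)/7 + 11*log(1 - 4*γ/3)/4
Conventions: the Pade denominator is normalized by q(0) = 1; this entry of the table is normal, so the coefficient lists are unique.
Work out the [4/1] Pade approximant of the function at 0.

Taylor coefficients needed (expand at 0): a_0 = -31/14, a_1 = -523/126, a_2 = 4/189, a_3 = -3391/567, a_4 = 58217/13608, a_5 = -379799/29160.
Write the denominator as Q(γ) = 1 + q1*γ. Requiring Q*f - P = O(γ^6) with deg P <= 4 kills the coefficients of γ^5..γ^5 in Q*f:
  γ^5: a_5 + q1*a_4 = 0, i.e. -379799/29160 + (58217/13608)*q1 = 0.
Solving this linear system: q1 = 2658593/873255.
The numerator is Q*f truncated at degree 4: P0 = a_0 = -31/14; P1 = a_1 + q1*a_0 = -199743302/18338355; P2 = a_2 + q1*a_1 = -154235051/12225570; P3 = a_3 + q1*a_2 = -976434863/165045195; P4 = a_4 + q1*a_3 = -55176215459/3961084680.

The Pade approximant has numerator coefficients [-31/14, -199743302/18338355, -154235051/12225570, -976434863/165045195, -55176215459/3961084680]; denominator coefficients [1, 2658593/873255].


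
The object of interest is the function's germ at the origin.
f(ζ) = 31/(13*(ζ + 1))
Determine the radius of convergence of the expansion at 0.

The radius of convergence is 1.

Denominator factor (ζ + 1): pole of order 1 at -1, modulus 1.
The radius of convergence is the smallest modulus among the singular points: 1.


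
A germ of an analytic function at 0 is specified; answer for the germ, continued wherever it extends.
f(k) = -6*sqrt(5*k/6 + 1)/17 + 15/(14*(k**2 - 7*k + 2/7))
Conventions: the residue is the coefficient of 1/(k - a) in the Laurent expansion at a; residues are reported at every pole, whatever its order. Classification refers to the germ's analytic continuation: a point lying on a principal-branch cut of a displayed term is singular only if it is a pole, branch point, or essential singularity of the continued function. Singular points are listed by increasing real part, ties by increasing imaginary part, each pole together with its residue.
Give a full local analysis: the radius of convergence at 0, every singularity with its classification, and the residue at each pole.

Denominator factor (k**2 - 7*k + 2/7): discriminant 335/7, real irrational roots 7/2 + (1/14)*sqrt(2345) and 7/2 - (1/14)*sqrt(2345); poles of order 1, moduli 7/2 + (1/14)*sqrt(2345) and 7/2 - (1/14)*sqrt(2345).
Branch term (-6/17)*sqrt(1 - k/(-6/5)): its argument vanishes at k = -6/5, a square-root branch point, modulus 6/5.
The radius of convergence is the smallest modulus among the singular points: 7/2 - (1/14)*sqrt(2345).
The branch term is analytic at 7/2 - (1/14)*sqrt(2345) and contributes nothing to the residue; only the rational part matters.
The factor k**2 - 7*k + 2/7 splits as (k - a)(k - a') with a = 7/2 - (1/14)*sqrt(2345), a' = 7/2 + (1/14)*sqrt(2345). At the order-1 pole a set g(k) = (k - a)*(rational part) = [15/14] / (k - a').
Simple pole: residue = g(a) at a = 7/2 - (1/14)*sqrt(2345), which is -(3/938)*sqrt(2345).
The branch term is analytic at 7/2 + (1/14)*sqrt(2345) and contributes nothing to the residue; only the rational part matters.
The factor k**2 - 7*k + 2/7 splits as (k - a)(k - a') with a = 7/2 + (1/14)*sqrt(2345), a' = 7/2 - (1/14)*sqrt(2345). At the order-1 pole a set g(k) = (k - a)*(rational part) = [15/14] / (k - a').
Simple pole: residue = g(a) at a = 7/2 + (1/14)*sqrt(2345), which is (3/938)*sqrt(2345).
List the singular points by increasing real part (a conjugate pair: the negative imaginary part first).

Radius of convergence at 0: 7/2 - (1/14)*sqrt(2345).
At -6/5: an algebraic (square-root) branch point.
At 7/2 - (1/14)*sqrt(2345): a pole of order 1; residue -(3/938)*sqrt(2345).
At 7/2 + (1/14)*sqrt(2345): a pole of order 1; residue (3/938)*sqrt(2345).


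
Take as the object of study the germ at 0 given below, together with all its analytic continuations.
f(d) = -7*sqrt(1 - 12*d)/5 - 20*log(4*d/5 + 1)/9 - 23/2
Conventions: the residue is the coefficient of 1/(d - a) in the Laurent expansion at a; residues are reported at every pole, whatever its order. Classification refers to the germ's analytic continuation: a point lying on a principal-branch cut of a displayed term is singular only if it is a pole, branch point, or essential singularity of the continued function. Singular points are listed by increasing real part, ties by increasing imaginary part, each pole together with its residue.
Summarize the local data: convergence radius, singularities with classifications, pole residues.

Radius of convergence at 0: 1/12.
At -5/4: a logarithmic branch point.
At 1/12: an algebraic (square-root) branch point.

Branch term (-7/5)*sqrt(1 - d/(1/12)): its argument vanishes at d = 1/12, a square-root branch point, modulus 1/12.
Branch term (-20/9)*log(1 - d/(-5/4)): its argument vanishes at d = -5/4, a logarithmic branch point, modulus 5/4.
The radius of convergence is the smallest modulus among the singular points: 1/12.
List the singular points by increasing real part (a conjugate pair: the negative imaginary part first).


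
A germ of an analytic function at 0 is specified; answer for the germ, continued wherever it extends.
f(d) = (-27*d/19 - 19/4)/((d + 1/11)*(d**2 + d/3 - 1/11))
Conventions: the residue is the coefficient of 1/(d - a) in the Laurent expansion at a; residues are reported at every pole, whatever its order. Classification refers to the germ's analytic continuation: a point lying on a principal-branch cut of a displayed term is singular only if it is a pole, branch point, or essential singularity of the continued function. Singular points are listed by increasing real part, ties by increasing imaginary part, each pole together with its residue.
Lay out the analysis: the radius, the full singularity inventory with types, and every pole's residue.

Radius of convergence at 0: 1/11.
At -1/6 - (1/66)*sqrt(517): a pole of order 1; residue -127479/6232 + (84513/292904)*sqrt(517).
At -1/11: a pole of order 1; residue 127479/3116.
At -1/6 + (1/66)*sqrt(517): a pole of order 1; residue -127479/6232 - (84513/292904)*sqrt(517).


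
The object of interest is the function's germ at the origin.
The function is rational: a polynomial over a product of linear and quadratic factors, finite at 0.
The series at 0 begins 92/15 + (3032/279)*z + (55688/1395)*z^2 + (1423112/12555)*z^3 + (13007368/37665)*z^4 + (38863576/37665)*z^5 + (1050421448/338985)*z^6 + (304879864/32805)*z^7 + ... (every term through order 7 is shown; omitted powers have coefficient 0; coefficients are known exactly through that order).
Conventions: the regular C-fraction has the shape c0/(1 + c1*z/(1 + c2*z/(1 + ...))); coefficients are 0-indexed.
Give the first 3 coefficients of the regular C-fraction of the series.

The regular C-fraction coefficients are [92/15, -3790/2139, -7707529/4053405].

Taylor coefficients (read off): a_0 = 92/15, a_1 = 3032/279, a_2 = 55688/1395.
c0 = a_0 = 92/15. Peel one level at a time: if S = 1 + c*z/S' with S'(0) = 1, then c is the z-coefficient of S and S' = c*z/(S - 1).
S_1 = c0/f = 1 + (-3790/2139)*z + (-15415058/4575321)*z^2 + ...; c1 = -3790/2139.
S_2 = c1*z/(S_1 - 1) = 1 + (-7707529/4053405)*z + ...; c2 = -7707529/4053405.


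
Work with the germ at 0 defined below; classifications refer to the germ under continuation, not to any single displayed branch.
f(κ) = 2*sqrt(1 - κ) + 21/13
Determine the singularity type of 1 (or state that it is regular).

The term (2)*sqrt(1 - κ/(1)) has argument 1 - 1/(1) = 0 at 1: a square-root (algebraic, two-sheeted) branch point; the remaining terms are analytic or single-valued there.

The point is an algebraic (square-root) branch point.


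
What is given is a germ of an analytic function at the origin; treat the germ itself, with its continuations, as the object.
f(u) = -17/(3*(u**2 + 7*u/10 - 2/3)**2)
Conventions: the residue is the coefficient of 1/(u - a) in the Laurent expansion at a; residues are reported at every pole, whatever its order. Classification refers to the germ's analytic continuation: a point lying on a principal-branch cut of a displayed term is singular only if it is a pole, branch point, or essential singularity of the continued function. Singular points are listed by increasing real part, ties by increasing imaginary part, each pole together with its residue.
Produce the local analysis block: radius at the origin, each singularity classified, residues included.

Radius of convergence at 0: -7/20 + (1/60)*sqrt(2841).
At -7/20 - (1/60)*sqrt(2841): a pole of order 2; residue -(34000/896809)*sqrt(2841).
At -7/20 + (1/60)*sqrt(2841): a pole of order 2; residue (34000/896809)*sqrt(2841).

Denominator factor (u**2 + 7*u/10 - 2/3)^2: discriminant 947/300, real irrational roots -7/20 + (1/60)*sqrt(2841) and -7/20 - (1/60)*sqrt(2841); poles of order 2, moduli -7/20 + (1/60)*sqrt(2841) and 7/20 + (1/60)*sqrt(2841).
The radius of convergence is the smallest modulus among the singular points: -7/20 + (1/60)*sqrt(2841).
The factor u**2 + 7*u/10 - 2/3 splits as (u - a)(u - a') with a = -7/20 - (1/60)*sqrt(2841), a' = -7/20 + (1/60)*sqrt(2841). At the order-2 pole a set g(u) = (u - a)^2*f(u) = [-17/3] / (u - a')^2.
Order-2 pole: residue = g'(a); g'(-7/20 - (1/60)*sqrt(2841)) = -(34000/896809)*sqrt(2841), so the residue is -(34000/896809)*sqrt(2841).
The factor u**2 + 7*u/10 - 2/3 splits as (u - a)(u - a') with a = -7/20 + (1/60)*sqrt(2841), a' = -7/20 - (1/60)*sqrt(2841). At the order-2 pole a set g(u) = (u - a)^2*f(u) = [-17/3] / (u - a')^2.
Order-2 pole: residue = g'(a); g'(-7/20 + (1/60)*sqrt(2841)) = (34000/896809)*sqrt(2841), so the residue is (34000/896809)*sqrt(2841).
List the singular points by increasing real part (a conjugate pair: the negative imaginary part first).


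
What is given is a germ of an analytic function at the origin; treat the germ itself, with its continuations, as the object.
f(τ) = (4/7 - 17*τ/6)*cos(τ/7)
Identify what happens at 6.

There is no denominator, hence no pole anywhere.
The factor cos(τ/7) is entire.
So the germ continues analytically to 6.

The point is a regular point.


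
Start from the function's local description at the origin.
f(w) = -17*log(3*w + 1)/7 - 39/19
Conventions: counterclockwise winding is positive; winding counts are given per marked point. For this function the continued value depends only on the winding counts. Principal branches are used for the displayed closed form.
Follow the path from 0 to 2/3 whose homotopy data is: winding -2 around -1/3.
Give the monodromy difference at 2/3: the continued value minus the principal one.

Continued minus principal equals (68/7)*pi*i.

The rational part is single-valued and drops out of the difference; each branch term changes only by its own monodromy.
(-17/7)*log(1 - w/(-1/3)): each positive loop around -1/3 adds 2*pi*i to the log, so winding -2 contributes (-17/7)*(-2)*2*pi*i = (68/7)*pi*i.
Summing the contributions at w = 2/3 gives (68/7)*pi*i.


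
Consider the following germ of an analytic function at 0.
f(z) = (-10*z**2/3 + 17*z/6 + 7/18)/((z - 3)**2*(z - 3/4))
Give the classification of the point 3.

The denominator factor z - 3 vanishes at 3 and appears to the power 2; the numerator there equals -190/9, nonzero, and no other factor vanishes.
Hence a pole whose order is the multiplicity, 2.

The point is a pole of order 2.


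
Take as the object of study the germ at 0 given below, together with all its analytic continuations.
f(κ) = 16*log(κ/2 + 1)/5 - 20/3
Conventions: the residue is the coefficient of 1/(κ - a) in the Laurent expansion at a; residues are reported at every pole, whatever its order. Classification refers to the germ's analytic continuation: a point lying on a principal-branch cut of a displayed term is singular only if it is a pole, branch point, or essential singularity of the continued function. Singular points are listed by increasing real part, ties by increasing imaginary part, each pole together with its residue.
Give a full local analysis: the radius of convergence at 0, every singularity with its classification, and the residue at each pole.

Radius of convergence at 0: 2.
At -2: a logarithmic branch point.

Branch term (16/5)*log(1 - κ/(-2)): its argument vanishes at κ = -2, a logarithmic branch point, modulus 2.
The radius of convergence is the smallest modulus among the singular points: 2.


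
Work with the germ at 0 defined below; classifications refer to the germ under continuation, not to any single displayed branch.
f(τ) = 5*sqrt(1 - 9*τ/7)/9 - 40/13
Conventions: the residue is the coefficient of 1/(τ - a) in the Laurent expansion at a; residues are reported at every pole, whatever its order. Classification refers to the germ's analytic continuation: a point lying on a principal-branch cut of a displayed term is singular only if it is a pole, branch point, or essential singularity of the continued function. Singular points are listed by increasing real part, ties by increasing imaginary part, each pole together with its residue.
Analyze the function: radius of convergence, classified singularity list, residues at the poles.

Branch term (5/9)*sqrt(1 - τ/(7/9)): its argument vanishes at τ = 7/9, a square-root branch point, modulus 7/9.
The radius of convergence is the smallest modulus among the singular points: 7/9.

Radius of convergence at 0: 7/9.
At 7/9: an algebraic (square-root) branch point.


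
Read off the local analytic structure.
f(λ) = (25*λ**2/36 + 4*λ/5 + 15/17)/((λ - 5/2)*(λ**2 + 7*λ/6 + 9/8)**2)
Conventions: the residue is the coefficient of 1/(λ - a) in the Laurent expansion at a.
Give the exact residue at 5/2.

At the order-1 pole 5/2 set g(λ) = (λ - (5/2))*f(λ) = (25*λ**2/36 + 4*λ/5 + 15/17)/(λ**2 + 7*λ/6 + 9/8)**2.
Simple pole: residue = g(a) at a = 5/2, which is 70724/1037153.

The residue is 70724/1037153.


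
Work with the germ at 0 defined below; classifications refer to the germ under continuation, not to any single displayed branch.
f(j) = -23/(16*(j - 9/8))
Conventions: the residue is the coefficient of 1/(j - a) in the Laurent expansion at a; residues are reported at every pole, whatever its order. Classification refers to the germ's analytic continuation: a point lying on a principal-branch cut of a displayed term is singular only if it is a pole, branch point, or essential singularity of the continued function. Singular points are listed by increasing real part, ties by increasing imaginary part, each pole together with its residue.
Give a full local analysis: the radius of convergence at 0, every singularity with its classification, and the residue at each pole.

Radius of convergence at 0: 9/8.
At 9/8: a pole of order 1; residue -23/16.

Denominator factor (j - 9/8): pole of order 1 at 9/8, modulus 9/8.
The radius of convergence is the smallest modulus among the singular points: 9/8.
At the order-1 pole 9/8 set g(j) = (j - (9/8))*f(j) = -23/16.
Simple pole: residue = g(a) at a = 9/8, which is -23/16.


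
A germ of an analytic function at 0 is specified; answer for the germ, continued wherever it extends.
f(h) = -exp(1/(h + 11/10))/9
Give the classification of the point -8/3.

The point is a regular point.

There is no denominator, hence no pole anywhere.
The essential point of exp(1/(h - (-11/10))) is -11/10, not -8/3.
So the germ continues analytically to -8/3.


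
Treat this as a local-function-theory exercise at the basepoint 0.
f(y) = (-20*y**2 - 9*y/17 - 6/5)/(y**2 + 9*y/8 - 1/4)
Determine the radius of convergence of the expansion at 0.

The radius of convergence is -9/16 + (1/16)*sqrt(145).

Denominator factor (y**2 + 9*y/8 - 1/4): discriminant 145/64, real irrational roots -9/16 + (1/16)*sqrt(145) and -9/16 - (1/16)*sqrt(145); poles of order 1, moduli -9/16 + (1/16)*sqrt(145) and 9/16 + (1/16)*sqrt(145).
The radius of convergence is the smallest modulus among the singular points: -9/16 + (1/16)*sqrt(145).


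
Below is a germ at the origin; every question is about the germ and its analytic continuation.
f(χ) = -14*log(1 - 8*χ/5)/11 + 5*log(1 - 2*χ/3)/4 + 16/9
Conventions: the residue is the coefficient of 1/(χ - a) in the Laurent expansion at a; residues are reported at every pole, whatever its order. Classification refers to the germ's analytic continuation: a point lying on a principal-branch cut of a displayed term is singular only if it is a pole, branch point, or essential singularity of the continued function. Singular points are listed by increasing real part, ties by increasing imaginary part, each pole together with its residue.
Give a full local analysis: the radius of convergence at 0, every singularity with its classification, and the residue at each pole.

Radius of convergence at 0: 5/8.
At 5/8: a logarithmic branch point.
At 3/2: a logarithmic branch point.

Branch term (5/4)*log(1 - χ/(3/2)): its argument vanishes at χ = 3/2, a logarithmic branch point, modulus 3/2.
Branch term (-14/11)*log(1 - χ/(5/8)): its argument vanishes at χ = 5/8, a logarithmic branch point, modulus 5/8.
The radius of convergence is the smallest modulus among the singular points: 5/8.
List the singular points by increasing real part (a conjugate pair: the negative imaginary part first).


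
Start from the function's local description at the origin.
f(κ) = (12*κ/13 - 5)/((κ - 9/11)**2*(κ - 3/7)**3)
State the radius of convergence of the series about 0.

Denominator factor (κ - 3/7)^3: pole of order 3 at 3/7, modulus 3/7.
Denominator factor (κ - 9/11)^2: pole of order 2 at 9/11, modulus 9/11.
The radius of convergence is the smallest modulus among the singular points: 3/7.

The radius of convergence is 3/7.


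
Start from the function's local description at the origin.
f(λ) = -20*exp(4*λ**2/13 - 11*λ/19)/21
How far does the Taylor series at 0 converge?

The factor exp(4*λ**2/13 - 11*λ/19) is entire and contributes no finite singular point.
The polynomial part has no poles.
No finite singular points: the Taylor series at 0 converges everywhere.

The radius of convergence is infinite.


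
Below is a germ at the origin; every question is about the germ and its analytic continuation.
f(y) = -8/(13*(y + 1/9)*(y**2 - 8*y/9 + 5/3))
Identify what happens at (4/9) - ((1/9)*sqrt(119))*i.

The denominator factor y**2 - 8*y/9 + 5/3 vanishes at (4/9) - ((1/9)*sqrt(119))*i and appears to the power 1; the numerator there equals -8/13, nonzero, and no other factor vanishes.
Hence a pole whose order is the multiplicity, 1.

The point is a pole of order 1.


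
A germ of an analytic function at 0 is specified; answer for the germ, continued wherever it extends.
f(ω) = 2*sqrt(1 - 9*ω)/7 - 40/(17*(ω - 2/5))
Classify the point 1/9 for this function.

The point is an algebraic (square-root) branch point.

The term (2/7)*sqrt(1 - ω/(1/9)) has argument 1 - 1/9/(1/9) = 0 at 1/9: a square-root (algebraic, two-sheeted) branch point; the remaining terms are analytic or single-valued there.


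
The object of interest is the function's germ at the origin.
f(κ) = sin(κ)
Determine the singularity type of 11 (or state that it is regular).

There is no denominator, hence no pole anywhere.
The factor -sin(κ) is entire.
So the germ continues analytically to 11.

The point is a regular point.


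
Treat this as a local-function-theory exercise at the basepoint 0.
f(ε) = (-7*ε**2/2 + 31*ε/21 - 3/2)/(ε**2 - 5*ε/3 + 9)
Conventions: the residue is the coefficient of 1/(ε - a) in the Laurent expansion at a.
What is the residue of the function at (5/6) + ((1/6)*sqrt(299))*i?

The residue is (-61/28) - ((2215/8372)*sqrt(299))*i.

The factor ε**2 - 5*ε/3 + 9 splits as (ε - a)(ε - a') with a = (5/6) + ((1/6)*sqrt(299))*i, a' = (5/6) - ((1/6)*sqrt(299))*i. At the order-1 pole a set g(ε) = (ε - a)*f(ε) = [-7*ε**2/2 + 31*ε/21 - 3/2] / (ε - a').
Simple pole: residue = g(a) at a = (5/6) + ((1/6)*sqrt(299))*i, which is (-61/28) - ((2215/8372)*sqrt(299))*i.


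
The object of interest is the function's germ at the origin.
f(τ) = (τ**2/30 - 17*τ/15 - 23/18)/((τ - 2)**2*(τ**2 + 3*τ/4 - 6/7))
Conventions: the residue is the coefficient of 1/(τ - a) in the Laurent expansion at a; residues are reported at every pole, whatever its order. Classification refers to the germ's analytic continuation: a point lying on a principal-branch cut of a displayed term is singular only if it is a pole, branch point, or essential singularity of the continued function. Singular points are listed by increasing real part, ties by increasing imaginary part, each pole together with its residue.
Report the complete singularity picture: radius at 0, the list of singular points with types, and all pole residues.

Radius of convergence at 0: -3/8 + (1/56)*sqrt(3129).
At -3/8 - (1/56)*sqrt(3129): a pole of order 1; residue -203917/760500 + (1538063/339943500)*sqrt(3129).
At -3/8 + (1/56)*sqrt(3129): a pole of order 1; residue -203917/760500 - (1538063/339943500)*sqrt(3129).
At 2: a pole of order 2; residue 203917/380250.

Denominator factor (τ**2 + 3*τ/4 - 6/7): discriminant 447/112, real irrational roots -3/8 + (1/56)*sqrt(3129) and -3/8 - (1/56)*sqrt(3129); poles of order 1, moduli -3/8 + (1/56)*sqrt(3129) and 3/8 + (1/56)*sqrt(3129).
Denominator factor (τ - 2)^2: pole of order 2 at 2, modulus 2.
The radius of convergence is the smallest modulus among the singular points: -3/8 + (1/56)*sqrt(3129).
The factor τ**2 + 3*τ/4 - 6/7 splits as (τ - a)(τ - a') with a = -3/8 - (1/56)*sqrt(3129), a' = -3/8 + (1/56)*sqrt(3129). At the order-1 pole a set g(τ) = (τ - a)*f(τ) = [(τ**2/30 - 17*τ/15 - 23/18)/(τ - 2)**2] / (τ - a').
Simple pole: residue = g(a) at a = -3/8 - (1/56)*sqrt(3129), which is -203917/760500 + (1538063/339943500)*sqrt(3129).
The factor τ**2 + 3*τ/4 - 6/7 splits as (τ - a)(τ - a') with a = -3/8 + (1/56)*sqrt(3129), a' = -3/8 - (1/56)*sqrt(3129). At the order-1 pole a set g(τ) = (τ - a)*f(τ) = [(τ**2/30 - 17*τ/15 - 23/18)/(τ - 2)**2] / (τ - a').
Simple pole: residue = g(a) at a = -3/8 + (1/56)*sqrt(3129), which is -203917/760500 - (1538063/339943500)*sqrt(3129).
At the order-2 pole 2 set g(τ) = (τ - (2))^2*f(τ) = (τ**2/30 - 17*τ/15 - 23/18)/(τ**2 + 3*τ/4 - 6/7).
Order-2 pole: residue = g'(a); g'(2) = 203917/380250, so the residue is 203917/380250.
List the singular points by increasing real part (a conjugate pair: the negative imaginary part first).


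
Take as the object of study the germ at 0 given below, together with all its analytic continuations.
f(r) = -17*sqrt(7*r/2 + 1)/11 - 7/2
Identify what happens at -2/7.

The term (-17/11)*sqrt(1 - r/(-2/7)) has argument 1 - -2/7/(-2/7) = 0 at -2/7: a square-root (algebraic, two-sheeted) branch point; the remaining terms are analytic or single-valued there.

The point is an algebraic (square-root) branch point.


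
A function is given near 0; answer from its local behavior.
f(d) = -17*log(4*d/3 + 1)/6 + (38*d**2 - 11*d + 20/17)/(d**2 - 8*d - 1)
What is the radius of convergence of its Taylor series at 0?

Denominator factor (d**2 - 8*d - 1): discriminant 68, real irrational roots 4 + sqrt(17) and 4 - sqrt(17); poles of order 1, moduli 4 + sqrt(17) and -4 + sqrt(17).
Branch term (-17/6)*log(1 - d/(-3/4)): its argument vanishes at d = -3/4, a logarithmic branch point, modulus 3/4.
The radius of convergence is the smallest modulus among the singular points: -4 + sqrt(17).

The radius of convergence is -4 + sqrt(17).


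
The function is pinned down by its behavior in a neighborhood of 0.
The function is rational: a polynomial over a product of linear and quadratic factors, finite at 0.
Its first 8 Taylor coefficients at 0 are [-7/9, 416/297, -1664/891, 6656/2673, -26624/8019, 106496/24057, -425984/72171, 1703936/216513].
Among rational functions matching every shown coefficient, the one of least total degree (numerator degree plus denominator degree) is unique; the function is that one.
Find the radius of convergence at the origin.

No rational of total degree below 2 reproduces all 8 coefficients; solving the [1/1] Pade equations on them gives f(ω) = (3*ω/11 - 7/12)/(ω + 3/4), whose expansion matches every shown term.
Denominator factor (ω + 3/4): pole of order 1 at -3/4, modulus 3/4.
The radius of convergence is the smallest modulus among the singular points: 3/4.

The radius of convergence is 3/4.


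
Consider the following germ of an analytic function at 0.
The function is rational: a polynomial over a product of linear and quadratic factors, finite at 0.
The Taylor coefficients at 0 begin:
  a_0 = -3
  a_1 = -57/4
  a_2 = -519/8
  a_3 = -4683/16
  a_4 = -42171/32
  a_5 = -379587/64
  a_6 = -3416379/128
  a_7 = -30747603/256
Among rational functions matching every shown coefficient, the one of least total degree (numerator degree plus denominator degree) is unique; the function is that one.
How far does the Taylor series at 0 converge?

The radius of convergence is 2/9.

No rational of total degree below 3 reproduces all 8 coefficients; solving the [1/2] Pade equations on them gives f(d) = (d/2 - 2/3)/((d - 1)*(d - 2/9)), whose expansion matches every shown term.
Denominator factor (d - 2/9): pole of order 1 at 2/9, modulus 2/9.
Denominator factor (d - 1): pole of order 1 at 1, modulus 1.
The radius of convergence is the smallest modulus among the singular points: 2/9.


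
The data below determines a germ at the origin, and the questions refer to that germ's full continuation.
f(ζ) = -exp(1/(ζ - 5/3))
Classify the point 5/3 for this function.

The point is an essential singularity.

The exponent 1/(ζ - (5/3)) has a pole at 5/3, so exp(1/(ζ - (5/3))) takes every nonzero value near it: an essential singularity (not a pole of any order).


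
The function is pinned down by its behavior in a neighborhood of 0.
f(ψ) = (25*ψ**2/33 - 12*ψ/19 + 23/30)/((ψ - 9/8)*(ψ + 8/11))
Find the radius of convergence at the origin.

Denominator factor (ψ - 9/8): pole of order 1 at 9/8, modulus 9/8.
Denominator factor (ψ + 8/11): pole of order 1 at -8/11, modulus 8/11.
The radius of convergence is the smallest modulus among the singular points: 8/11.

The radius of convergence is 8/11.


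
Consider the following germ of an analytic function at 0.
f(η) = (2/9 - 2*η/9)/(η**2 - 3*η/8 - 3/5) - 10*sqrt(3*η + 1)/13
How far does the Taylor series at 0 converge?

The radius of convergence is 1/3.

Denominator factor (η**2 - 3*η/8 - 3/5): discriminant 813/320, real irrational roots 3/16 + (1/80)*sqrt(4065) and 3/16 - (1/80)*sqrt(4065); poles of order 1, moduli 3/16 + (1/80)*sqrt(4065) and -3/16 + (1/80)*sqrt(4065).
Branch term (-10/13)*sqrt(1 - η/(-1/3)): its argument vanishes at η = -1/3, a square-root branch point, modulus 1/3.
The radius of convergence is the smallest modulus among the singular points: 1/3.


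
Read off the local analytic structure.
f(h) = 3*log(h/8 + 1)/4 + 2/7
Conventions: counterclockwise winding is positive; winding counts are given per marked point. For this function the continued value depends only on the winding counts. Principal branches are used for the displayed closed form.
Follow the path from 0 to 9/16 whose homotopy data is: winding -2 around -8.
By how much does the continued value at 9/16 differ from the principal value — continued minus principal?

The rational part is single-valued and drops out of the difference; each branch term changes only by its own monodromy.
(3/4)*log(1 - h/(-8)): each positive loop around -8 adds 2*pi*i to the log, so winding -2 contributes (3/4)*(-2)*2*pi*i = -(3)*pi*i.
Summing the contributions at h = 9/16 gives -(3)*pi*i.

Continued minus principal equals -(3)*pi*i.
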